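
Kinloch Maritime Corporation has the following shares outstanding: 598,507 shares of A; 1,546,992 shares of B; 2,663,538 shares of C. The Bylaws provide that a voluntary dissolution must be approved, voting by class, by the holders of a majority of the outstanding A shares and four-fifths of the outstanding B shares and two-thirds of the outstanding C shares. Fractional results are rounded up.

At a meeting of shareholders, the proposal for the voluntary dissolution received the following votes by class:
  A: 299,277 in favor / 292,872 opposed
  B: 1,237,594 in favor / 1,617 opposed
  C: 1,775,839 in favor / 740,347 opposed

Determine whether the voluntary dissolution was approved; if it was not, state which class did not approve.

A: a majority of 598507 is 299254; 299,254 required, 299,277 in favor — approved.
B: 4/5 of 1546992 = 1237593.60, rounded up to 1237594; 1,237,594 required, 1,237,594 in favor — approved.
C: 2/3 of 2663538 = 1775692; 1,775,692 required, 1,775,839 in favor — approved.

Approved — every class gave the required vote.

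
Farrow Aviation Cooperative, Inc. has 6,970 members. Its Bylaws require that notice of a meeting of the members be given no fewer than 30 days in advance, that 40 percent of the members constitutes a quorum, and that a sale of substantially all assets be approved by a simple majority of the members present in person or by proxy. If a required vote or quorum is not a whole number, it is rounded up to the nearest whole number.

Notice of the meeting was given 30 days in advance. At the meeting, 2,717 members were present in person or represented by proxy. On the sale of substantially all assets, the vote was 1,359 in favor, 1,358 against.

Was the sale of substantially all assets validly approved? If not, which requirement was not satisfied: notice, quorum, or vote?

Notice: 30 days given; 30 required. Satisfied.
Quorum: 40% of 6,970 = 2,788; 2,717 present. Not satisfied.
Vote: requires a majority of those present (2,717); a majority of 2717 is 1359, so 1,359 needed; 1,359 in favor. Satisfied.

Invalid — quorum requirement not satisfied.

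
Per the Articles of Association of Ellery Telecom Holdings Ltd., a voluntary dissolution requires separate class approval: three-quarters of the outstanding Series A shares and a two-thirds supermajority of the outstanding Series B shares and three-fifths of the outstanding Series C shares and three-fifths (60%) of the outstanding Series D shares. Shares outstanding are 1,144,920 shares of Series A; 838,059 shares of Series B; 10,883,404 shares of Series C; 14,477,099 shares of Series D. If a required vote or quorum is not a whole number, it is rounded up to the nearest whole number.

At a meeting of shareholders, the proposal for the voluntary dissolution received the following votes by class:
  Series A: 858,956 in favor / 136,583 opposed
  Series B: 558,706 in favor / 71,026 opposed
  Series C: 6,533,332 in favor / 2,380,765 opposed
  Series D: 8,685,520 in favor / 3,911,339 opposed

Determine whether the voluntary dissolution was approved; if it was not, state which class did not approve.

Not approved — the Series D shares did not give the required vote.

Series A: 3/4 of 1144920 = 858690; 858,690 required, 858,956 in favor — approved.
Series B: 2/3 of 838059 = 558706; 558,706 required, 558,706 in favor — approved.
Series C: 3/5 of 10883404 = 6530042.40, rounded up to 6530043; 6,530,043 required, 6,533,332 in favor — approved.
Series D: 3/5 of 14477099 = 8686259.40, rounded up to 8686260; 8,686,260 required, 8,685,520 in favor — not approved.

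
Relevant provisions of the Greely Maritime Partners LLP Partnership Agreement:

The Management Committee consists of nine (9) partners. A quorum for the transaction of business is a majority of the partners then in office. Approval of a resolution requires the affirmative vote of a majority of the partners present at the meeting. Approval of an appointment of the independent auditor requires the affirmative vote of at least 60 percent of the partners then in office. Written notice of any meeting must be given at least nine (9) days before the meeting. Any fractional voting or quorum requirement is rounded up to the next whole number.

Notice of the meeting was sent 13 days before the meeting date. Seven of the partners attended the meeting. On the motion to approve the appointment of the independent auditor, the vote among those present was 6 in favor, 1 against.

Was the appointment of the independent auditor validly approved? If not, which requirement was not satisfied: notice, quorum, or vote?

Valid — all requirements satisfied.

Notice: 13 days given; 9 required (13 ≥ 9). Satisfied.
Quorum: 7 present; quorum is 5. Satisfied.
Vote: the appointment of the independent auditor requires three-fifths of the partners then in office (9). 3/5 of 9 = 5.40, rounded up to 6, so 6 affirmative votes are needed; 6 voted in favor. Satisfied.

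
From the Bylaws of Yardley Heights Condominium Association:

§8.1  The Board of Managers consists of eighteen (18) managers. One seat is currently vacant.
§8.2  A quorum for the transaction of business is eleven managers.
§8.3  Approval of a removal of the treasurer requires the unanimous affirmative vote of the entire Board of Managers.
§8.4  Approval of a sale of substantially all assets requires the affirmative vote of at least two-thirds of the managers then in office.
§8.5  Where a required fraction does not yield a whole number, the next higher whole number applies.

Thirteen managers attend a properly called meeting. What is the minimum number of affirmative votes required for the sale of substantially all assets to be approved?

12

The sale of substantially all assets requires two-thirds of the managers then in office (17).
2/3 of 17 = 11.33, rounded up to 12.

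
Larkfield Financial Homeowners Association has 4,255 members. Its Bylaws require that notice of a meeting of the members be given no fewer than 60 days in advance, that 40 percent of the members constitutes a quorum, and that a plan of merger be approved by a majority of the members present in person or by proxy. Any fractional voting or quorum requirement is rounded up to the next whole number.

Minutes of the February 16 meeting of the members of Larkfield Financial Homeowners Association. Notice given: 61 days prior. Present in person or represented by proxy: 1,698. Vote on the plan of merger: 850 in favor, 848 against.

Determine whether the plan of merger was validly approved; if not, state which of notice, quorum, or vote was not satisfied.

Notice: 61 days given; 60 required. Satisfied.
Quorum: 40% of 4,255 = 1,702; 1,698 present. Not satisfied.
Vote: requires a majority of those present (1,698); a majority of 1698 is 850, so 850 needed; 850 in favor. Satisfied.

Invalid — quorum requirement not satisfied.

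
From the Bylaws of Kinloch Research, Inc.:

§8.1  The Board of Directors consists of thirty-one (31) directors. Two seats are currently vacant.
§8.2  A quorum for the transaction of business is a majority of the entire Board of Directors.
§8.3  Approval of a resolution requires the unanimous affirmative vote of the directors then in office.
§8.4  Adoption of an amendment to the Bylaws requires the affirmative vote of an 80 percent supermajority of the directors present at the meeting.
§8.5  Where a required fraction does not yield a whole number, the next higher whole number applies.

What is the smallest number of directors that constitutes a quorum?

16

A majority of 31 is 16.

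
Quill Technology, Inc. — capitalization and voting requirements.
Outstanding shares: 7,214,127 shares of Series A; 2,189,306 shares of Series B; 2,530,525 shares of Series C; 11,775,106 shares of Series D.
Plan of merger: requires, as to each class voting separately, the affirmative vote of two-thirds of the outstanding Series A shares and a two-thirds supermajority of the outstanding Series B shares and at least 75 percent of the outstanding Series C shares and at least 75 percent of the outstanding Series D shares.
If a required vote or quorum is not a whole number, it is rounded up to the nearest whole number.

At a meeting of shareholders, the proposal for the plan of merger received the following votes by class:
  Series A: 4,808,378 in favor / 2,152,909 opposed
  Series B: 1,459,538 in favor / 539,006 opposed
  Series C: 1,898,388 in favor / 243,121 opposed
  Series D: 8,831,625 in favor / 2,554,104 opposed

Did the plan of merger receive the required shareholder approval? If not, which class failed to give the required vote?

Series A: 2/3 of 7214127 = 4809418; 4,809,418 required, 4,808,378 in favor — not approved.
Series B: 2/3 of 2189306 = 1459537.33, rounded up to 1459538; 1,459,538 required, 1,459,538 in favor — approved.
Series C: 3/4 of 2530525 = 1897893.75, rounded up to 1897894; 1,897,894 required, 1,898,388 in favor — approved.
Series D: 3/4 of 11775106 = 8831329.50, rounded up to 8831330; 8,831,330 required, 8,831,625 in favor — approved.

Not approved — the Series A shares did not give the required vote.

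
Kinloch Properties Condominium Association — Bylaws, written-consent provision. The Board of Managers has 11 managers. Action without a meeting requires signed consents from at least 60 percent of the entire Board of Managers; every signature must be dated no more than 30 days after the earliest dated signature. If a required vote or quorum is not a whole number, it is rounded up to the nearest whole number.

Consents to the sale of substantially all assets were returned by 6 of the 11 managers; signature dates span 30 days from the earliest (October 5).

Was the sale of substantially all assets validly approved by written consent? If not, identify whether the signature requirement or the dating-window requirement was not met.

Signatures required: at least 60 percent of 11 — 3/5 of 11 = 6.60, rounded up to 7, so 7 needed; 6 signed. Insufficient.
Dating window: the latest signature is 30 days after the earliest; the limit is 30 days. Within the window.

Not effective — insufficient signatures.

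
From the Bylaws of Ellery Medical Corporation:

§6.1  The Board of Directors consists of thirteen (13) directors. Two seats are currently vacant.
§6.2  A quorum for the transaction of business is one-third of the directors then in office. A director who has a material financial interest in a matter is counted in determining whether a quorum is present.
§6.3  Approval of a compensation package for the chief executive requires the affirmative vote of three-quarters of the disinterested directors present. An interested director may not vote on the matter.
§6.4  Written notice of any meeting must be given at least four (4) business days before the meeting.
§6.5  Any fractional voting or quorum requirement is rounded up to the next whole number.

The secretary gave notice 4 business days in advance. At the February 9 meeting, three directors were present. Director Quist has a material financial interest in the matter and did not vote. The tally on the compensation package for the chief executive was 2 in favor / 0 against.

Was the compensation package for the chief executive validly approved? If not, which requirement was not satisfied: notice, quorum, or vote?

Invalid — quorum requirement not satisfied.

Notice: 4 business days given; 4 required (4 ≥ 4). Satisfied.
Quorum: 3 present (interested directors count toward quorum); quorum is 4. Not satisfied.
Vote: the compensation package for the chief executive requires three-fourths of the disinterested directors present (3 − 1 = 2). 3/4 of 2 = 1.50, rounded up to 2, so 2 affirmative votes are needed; 2 voted in favor. Satisfied. (Moot — without a quorum no business can be validly transacted.)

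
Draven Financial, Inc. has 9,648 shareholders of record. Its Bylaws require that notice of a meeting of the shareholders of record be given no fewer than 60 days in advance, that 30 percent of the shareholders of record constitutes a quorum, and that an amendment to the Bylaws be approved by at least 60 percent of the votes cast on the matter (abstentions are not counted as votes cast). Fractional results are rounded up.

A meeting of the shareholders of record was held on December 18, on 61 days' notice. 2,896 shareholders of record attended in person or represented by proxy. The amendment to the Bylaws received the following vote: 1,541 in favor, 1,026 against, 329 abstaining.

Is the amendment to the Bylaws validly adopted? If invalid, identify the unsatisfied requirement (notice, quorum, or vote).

Valid — all requirements satisfied.

Notice: 61 days given; 60 required. Satisfied.
Quorum: 30% of 9,648 = 2,894.40, rounded up to 2,895; 2,896 present. Satisfied.
Vote: requires three-fifths of the votes cast (2,896 − 329 abstaining = 2,567); 3/5 of 2567 = 1540.20, rounded up to 1541, so 1,541 needed; 1,541 in favor. Satisfied.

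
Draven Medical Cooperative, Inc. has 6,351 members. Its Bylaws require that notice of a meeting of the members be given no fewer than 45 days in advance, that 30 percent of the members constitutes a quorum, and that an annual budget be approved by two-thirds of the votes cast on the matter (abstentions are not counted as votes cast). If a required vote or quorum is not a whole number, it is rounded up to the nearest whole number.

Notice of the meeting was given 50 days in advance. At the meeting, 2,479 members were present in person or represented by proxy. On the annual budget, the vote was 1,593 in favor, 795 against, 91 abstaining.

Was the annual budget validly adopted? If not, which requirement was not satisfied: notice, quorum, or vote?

Notice: 50 days given; 45 required. Satisfied.
Quorum: 30% of 6,351 = 1,905.30, rounded up to 1,906; 2,479 present. Satisfied.
Vote: requires two-thirds of the votes cast (2,479 − 91 abstaining = 2,388); 2/3 of 2388 = 1592, so 1,592 needed; 1,593 in favor. Satisfied.

Valid — all requirements satisfied.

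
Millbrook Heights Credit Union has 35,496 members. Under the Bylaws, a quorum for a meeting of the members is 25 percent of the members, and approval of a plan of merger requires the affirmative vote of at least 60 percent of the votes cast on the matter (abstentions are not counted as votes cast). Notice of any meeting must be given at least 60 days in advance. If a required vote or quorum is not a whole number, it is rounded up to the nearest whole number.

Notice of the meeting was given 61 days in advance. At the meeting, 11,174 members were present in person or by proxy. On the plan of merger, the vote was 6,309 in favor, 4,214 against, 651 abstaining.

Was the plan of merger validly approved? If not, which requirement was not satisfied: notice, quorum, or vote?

Invalid — vote requirement not satisfied.

Notice: 61 days given; 60 required. Satisfied.
Quorum: 25% of 35,496 = 8,874; 11,174 present. Satisfied.
Vote: requires three-fifths of the votes cast (11,174 − 651 abstaining = 10,523); 3/5 of 10523 = 6313.80, rounded up to 6314, so 6,314 needed; 6,309 in favor. Not satisfied.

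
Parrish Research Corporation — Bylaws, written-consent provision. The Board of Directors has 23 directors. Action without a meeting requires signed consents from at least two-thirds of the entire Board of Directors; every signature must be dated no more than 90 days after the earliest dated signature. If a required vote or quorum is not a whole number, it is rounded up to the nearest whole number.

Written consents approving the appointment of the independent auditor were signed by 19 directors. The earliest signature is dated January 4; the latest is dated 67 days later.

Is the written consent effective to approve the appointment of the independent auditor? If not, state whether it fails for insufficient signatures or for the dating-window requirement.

Effective — both the signature and dating-window requirements are satisfied.

Signatures required: at least two-thirds of 23 — 2/3 of 23 = 15.33, rounded up to 16, so 16 needed; 19 signed. Sufficient.
Dating window: the latest signature is 67 days after the earliest; the limit is 90 days. Within the window.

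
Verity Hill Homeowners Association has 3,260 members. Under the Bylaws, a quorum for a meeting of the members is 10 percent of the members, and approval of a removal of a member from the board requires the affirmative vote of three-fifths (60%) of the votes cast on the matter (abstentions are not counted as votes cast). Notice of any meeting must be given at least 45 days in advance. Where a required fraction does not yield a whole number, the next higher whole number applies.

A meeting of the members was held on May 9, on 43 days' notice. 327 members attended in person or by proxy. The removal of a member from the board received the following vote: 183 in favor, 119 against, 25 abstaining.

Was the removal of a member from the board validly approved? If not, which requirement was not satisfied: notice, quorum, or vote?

Invalid — notice requirement not satisfied.

Notice: 43 days given; 45 required. Not satisfied.
Quorum: 10% of 3,260 = 326; 327 present. Satisfied.
Vote: requires three-fifths of the votes cast (327 − 25 abstaining = 302); 3/5 of 302 = 181.20, rounded up to 182, so 182 needed; 183 in favor. Satisfied.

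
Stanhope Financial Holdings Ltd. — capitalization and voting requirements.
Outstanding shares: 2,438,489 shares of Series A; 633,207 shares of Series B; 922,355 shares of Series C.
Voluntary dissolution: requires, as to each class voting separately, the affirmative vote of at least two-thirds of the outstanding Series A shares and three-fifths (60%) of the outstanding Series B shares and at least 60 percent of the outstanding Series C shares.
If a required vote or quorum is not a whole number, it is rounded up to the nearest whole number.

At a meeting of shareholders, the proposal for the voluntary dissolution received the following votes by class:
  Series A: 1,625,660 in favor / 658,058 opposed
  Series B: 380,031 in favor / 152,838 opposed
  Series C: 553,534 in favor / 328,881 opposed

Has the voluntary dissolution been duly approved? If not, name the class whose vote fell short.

Series A: 2/3 of 2438489 = 1625659.33, rounded up to 1625660; 1,625,660 required, 1,625,660 in favor — approved.
Series B: 3/5 of 633207 = 379924.20, rounded up to 379925; 379,925 required, 380,031 in favor — approved.
Series C: 3/5 of 922355 = 553413; 553,413 required, 553,534 in favor — approved.

Approved — every class gave the required vote.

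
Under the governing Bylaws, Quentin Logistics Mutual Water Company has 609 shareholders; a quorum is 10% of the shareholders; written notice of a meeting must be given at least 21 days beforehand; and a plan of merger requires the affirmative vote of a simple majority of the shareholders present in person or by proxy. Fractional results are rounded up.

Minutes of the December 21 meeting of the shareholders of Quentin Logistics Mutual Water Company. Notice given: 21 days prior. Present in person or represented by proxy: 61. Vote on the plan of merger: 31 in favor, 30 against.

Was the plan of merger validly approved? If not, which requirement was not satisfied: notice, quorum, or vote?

Valid — all requirements satisfied.

Notice: 21 days given; 21 required. Satisfied.
Quorum: 10% of 609 = 60.90, rounded up to 61; 61 present. Satisfied.
Vote: requires a majority of those present (61); a majority of 61 is 31, so 31 needed; 31 in favor. Satisfied.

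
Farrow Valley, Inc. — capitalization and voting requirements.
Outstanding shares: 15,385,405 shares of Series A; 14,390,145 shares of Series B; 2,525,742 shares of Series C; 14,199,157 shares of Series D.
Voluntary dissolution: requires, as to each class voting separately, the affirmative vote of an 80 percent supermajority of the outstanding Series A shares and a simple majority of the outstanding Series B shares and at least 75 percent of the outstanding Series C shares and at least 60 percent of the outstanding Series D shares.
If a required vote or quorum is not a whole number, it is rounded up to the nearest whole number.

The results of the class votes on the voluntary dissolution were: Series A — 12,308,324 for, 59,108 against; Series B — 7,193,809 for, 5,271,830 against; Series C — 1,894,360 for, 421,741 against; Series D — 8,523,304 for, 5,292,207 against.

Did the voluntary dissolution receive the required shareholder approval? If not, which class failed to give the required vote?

Series A: 4/5 of 15385405 = 12308324; 12,308,324 required, 12,308,324 in favor — approved.
Series B: a majority of 14390145 is 7195073; 7,195,073 required, 7,193,809 in favor — not approved.
Series C: 3/4 of 2525742 = 1894306.50, rounded up to 1894307; 1,894,307 required, 1,894,360 in favor — approved.
Series D: 3/5 of 14199157 = 8519494.20, rounded up to 8519495; 8,519,495 required, 8,523,304 in favor — approved.

Not approved — the Series B shares did not give the required vote.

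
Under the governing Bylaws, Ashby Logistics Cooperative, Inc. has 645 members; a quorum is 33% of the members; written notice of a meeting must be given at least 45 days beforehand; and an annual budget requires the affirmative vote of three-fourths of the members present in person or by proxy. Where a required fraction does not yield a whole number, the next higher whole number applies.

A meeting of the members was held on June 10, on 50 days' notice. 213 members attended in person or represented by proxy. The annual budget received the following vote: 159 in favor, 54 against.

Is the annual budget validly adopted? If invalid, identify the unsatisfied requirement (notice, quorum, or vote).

Invalid — vote requirement not satisfied.

Notice: 50 days given; 45 required. Satisfied.
Quorum: 33% of 645 = 212.85, rounded up to 213; 213 present. Satisfied.
Vote: requires three-fourths of those present (213); 3/4 of 213 = 159.75, rounded up to 160, so 160 needed; 159 in favor. Not satisfied.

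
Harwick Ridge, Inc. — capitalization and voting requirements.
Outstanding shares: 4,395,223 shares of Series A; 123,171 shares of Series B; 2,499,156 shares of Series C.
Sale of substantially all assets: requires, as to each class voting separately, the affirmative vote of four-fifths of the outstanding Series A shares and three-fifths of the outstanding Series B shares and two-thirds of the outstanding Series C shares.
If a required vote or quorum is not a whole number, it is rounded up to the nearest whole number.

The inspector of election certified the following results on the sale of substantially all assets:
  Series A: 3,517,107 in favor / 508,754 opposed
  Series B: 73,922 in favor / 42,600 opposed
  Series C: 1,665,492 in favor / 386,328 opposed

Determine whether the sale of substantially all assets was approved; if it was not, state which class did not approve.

Not approved — the Series C shares did not give the required vote.

Series A: 4/5 of 4395223 = 3516178.40, rounded up to 3516179; 3,516,179 required, 3,517,107 in favor — approved.
Series B: 3/5 of 123171 = 73902.60, rounded up to 73903; 73,903 required, 73,922 in favor — approved.
Series C: 2/3 of 2499156 = 1666104; 1,666,104 required, 1,665,492 in favor — not approved.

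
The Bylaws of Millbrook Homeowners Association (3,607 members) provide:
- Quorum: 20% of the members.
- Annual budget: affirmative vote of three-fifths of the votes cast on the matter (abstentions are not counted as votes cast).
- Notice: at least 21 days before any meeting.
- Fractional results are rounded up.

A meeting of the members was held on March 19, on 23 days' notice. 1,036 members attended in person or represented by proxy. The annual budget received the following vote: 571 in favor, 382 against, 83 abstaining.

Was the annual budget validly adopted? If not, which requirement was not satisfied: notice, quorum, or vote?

Notice: 23 days given; 21 required. Satisfied.
Quorum: 20% of 3,607 = 721.40, rounded up to 722; 1,036 present. Satisfied.
Vote: requires three-fifths of the votes cast (1,036 − 83 abstaining = 953); 3/5 of 953 = 571.80, rounded up to 572, so 572 needed; 571 in favor. Not satisfied.

Invalid — vote requirement not satisfied.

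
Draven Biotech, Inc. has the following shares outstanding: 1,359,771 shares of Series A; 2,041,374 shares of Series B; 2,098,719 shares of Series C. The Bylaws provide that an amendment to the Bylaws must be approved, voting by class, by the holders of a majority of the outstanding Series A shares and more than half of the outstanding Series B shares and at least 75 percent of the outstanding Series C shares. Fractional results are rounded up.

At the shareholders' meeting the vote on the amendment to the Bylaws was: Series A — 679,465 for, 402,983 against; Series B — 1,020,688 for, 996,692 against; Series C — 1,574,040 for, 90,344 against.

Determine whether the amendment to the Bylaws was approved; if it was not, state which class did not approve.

Series A: a majority of 1359771 is 679886; 679,886 required, 679,465 in favor — not approved.
Series B: a majority of 2041374 is 1020688; 1,020,688 required, 1,020,688 in favor — approved.
Series C: 3/4 of 2098719 = 1574039.25, rounded up to 1574040; 1,574,040 required, 1,574,040 in favor — approved.

Not approved — the Series A shares did not give the required vote.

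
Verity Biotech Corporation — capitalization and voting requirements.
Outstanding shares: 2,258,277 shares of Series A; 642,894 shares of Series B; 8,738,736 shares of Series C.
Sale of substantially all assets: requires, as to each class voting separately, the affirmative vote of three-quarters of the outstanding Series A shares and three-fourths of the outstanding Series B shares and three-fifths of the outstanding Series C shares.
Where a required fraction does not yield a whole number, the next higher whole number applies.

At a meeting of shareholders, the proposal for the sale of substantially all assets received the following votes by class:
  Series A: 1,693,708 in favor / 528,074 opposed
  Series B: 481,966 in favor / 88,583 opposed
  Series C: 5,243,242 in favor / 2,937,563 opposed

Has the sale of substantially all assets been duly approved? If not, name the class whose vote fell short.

Not approved — the Series B shares did not give the required vote.

Series A: 3/4 of 2258277 = 1693707.75, rounded up to 1693708; 1,693,708 required, 1,693,708 in favor — approved.
Series B: 3/4 of 642894 = 482170.50, rounded up to 482171; 482,171 required, 481,966 in favor — not approved.
Series C: 3/5 of 8738736 = 5243241.60, rounded up to 5243242; 5,243,242 required, 5,243,242 in favor — approved.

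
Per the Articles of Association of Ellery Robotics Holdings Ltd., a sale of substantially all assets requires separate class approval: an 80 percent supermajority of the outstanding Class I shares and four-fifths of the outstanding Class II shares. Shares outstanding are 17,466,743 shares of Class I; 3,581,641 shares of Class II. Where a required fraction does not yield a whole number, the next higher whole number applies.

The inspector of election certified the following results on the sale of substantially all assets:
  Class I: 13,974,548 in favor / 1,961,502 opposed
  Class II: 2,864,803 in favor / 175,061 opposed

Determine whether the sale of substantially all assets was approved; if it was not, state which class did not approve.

Not approved — the Class II shares did not give the required vote.

Class I: 4/5 of 17466743 = 13973394.40, rounded up to 13973395; 13,973,395 required, 13,974,548 in favor — approved.
Class II: 4/5 of 3581641 = 2865312.80, rounded up to 2865313; 2,865,313 required, 2,864,803 in favor — not approved.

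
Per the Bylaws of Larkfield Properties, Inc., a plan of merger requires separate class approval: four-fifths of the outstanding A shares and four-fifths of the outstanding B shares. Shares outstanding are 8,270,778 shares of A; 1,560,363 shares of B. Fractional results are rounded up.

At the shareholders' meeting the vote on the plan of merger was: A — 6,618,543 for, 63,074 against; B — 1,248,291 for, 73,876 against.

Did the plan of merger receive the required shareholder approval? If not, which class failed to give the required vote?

A: 4/5 of 8270778 = 6616622.40, rounded up to 6616623; 6,616,623 required, 6,618,543 in favor — approved.
B: 4/5 of 1560363 = 1248290.40, rounded up to 1248291; 1,248,291 required, 1,248,291 in favor — approved.

Approved — every class gave the required vote.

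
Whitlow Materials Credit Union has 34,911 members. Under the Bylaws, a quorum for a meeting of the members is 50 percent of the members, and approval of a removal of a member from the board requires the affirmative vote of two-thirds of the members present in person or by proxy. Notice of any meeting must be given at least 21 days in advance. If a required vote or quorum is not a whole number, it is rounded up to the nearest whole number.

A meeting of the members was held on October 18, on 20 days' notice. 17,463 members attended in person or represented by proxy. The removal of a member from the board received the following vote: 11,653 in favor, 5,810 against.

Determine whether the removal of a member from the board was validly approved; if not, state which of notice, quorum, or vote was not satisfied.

Notice: 20 days given; 21 required. Not satisfied.
Quorum: 50% of 34,911 = 17,455.50, rounded up to 17,456; 17,463 present. Satisfied.
Vote: requires two-thirds of those present (17,463); 2/3 of 17463 = 11642, so 11,642 needed; 11,653 in favor. Satisfied.

Invalid — notice requirement not satisfied.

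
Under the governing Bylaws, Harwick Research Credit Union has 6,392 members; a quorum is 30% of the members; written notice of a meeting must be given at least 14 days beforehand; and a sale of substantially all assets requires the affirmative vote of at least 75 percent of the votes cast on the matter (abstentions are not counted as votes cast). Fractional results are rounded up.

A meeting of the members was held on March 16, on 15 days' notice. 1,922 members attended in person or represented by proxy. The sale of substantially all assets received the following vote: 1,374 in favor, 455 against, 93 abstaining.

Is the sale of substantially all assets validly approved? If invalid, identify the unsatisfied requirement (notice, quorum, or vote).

Notice: 15 days given; 14 required. Satisfied.
Quorum: 30% of 6,392 = 1,917.60, rounded up to 1,918; 1,922 present. Satisfied.
Vote: requires three-fourths of the votes cast (1,922 − 93 abstaining = 1,829); 3/4 of 1829 = 1371.75, rounded up to 1372, so 1,372 needed; 1,374 in favor. Satisfied.

Valid — all requirements satisfied.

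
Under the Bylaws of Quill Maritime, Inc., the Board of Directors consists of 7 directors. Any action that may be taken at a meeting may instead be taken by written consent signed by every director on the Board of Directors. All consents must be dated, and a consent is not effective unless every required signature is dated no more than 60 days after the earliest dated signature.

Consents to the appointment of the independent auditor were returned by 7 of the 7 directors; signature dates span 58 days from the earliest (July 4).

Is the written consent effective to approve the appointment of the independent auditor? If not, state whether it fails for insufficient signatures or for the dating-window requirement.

Effective — both the signature and dating-window requirements are satisfied.

Signatures required: every one of 7 — unanimous means all 7, so 7 needed; 7 signed. Sufficient.
Dating window: the latest signature is 58 days after the earliest; the limit is 60 days. Within the window.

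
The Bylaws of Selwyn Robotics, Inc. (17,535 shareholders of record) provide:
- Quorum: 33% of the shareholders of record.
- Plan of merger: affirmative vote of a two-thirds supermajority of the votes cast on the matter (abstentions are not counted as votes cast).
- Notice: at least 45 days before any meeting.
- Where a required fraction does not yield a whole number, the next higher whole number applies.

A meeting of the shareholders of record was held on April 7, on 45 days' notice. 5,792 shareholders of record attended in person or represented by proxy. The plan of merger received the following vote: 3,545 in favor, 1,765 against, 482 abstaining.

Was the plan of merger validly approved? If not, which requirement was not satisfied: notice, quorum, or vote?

Notice: 45 days given; 45 required. Satisfied.
Quorum: 33% of 17,535 = 5,786.55, rounded up to 5,787; 5,792 present. Satisfied.
Vote: requires two-thirds of the votes cast (5,792 − 482 abstaining = 5,310); 2/3 of 5310 = 3540, so 3,540 needed; 3,545 in favor. Satisfied.

Valid — all requirements satisfied.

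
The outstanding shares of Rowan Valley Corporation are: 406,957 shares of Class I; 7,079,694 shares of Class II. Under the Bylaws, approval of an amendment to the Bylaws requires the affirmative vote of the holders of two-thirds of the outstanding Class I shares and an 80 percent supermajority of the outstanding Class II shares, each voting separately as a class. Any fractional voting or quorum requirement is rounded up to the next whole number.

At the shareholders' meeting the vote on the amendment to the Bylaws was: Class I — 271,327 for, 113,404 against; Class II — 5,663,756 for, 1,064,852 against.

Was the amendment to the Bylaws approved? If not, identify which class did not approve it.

Approved — every class gave the required vote.

Class I: 2/3 of 406957 = 271304.67, rounded up to 271305; 271,305 required, 271,327 in favor — approved.
Class II: 4/5 of 7079694 = 5663755.20, rounded up to 5663756; 5,663,756 required, 5,663,756 in favor — approved.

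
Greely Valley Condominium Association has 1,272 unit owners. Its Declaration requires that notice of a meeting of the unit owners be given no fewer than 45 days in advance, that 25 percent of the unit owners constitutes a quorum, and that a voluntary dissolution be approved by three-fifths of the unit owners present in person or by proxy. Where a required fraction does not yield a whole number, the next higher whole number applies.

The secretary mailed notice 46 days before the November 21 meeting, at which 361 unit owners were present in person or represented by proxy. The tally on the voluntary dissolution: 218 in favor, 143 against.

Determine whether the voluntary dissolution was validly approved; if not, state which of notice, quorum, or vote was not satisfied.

Notice: 46 days given; 45 required. Satisfied.
Quorum: 25% of 1,272 = 318; 361 present. Satisfied.
Vote: requires three-fifths of those present (361); 3/5 of 361 = 216.60, rounded up to 217, so 217 needed; 218 in favor. Satisfied.

Valid — all requirements satisfied.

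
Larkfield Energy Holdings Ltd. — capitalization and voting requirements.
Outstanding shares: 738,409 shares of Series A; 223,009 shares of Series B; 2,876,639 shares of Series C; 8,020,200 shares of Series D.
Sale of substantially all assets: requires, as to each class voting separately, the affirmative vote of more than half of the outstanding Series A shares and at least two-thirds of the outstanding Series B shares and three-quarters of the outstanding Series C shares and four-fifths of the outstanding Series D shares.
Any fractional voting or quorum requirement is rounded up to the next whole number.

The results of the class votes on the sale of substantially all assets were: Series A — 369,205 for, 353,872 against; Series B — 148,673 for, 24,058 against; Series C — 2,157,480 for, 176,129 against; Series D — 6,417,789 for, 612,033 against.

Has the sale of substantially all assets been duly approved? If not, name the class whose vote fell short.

Series A: a majority of 738409 is 369205; 369,205 required, 369,205 in favor — approved.
Series B: 2/3 of 223009 = 148672.67, rounded up to 148673; 148,673 required, 148,673 in favor — approved.
Series C: 3/4 of 2876639 = 2157479.25, rounded up to 2157480; 2,157,480 required, 2,157,480 in favor — approved.
Series D: 4/5 of 8020200 = 6416160; 6,416,160 required, 6,417,789 in favor — approved.

Approved — every class gave the required vote.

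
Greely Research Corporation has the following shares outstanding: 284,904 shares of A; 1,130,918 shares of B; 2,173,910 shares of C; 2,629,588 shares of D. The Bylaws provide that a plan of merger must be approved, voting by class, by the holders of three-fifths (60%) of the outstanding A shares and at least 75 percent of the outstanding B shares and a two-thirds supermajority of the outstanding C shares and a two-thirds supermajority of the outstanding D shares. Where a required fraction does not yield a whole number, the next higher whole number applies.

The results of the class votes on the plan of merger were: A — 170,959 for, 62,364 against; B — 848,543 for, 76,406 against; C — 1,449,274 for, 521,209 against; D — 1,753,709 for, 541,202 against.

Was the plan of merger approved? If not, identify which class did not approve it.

Approved — every class gave the required vote.

A: 3/5 of 284904 = 170942.40, rounded up to 170943; 170,943 required, 170,959 in favor — approved.
B: 3/4 of 1130918 = 848188.50, rounded up to 848189; 848,189 required, 848,543 in favor — approved.
C: 2/3 of 2173910 = 1449273.33, rounded up to 1449274; 1,449,274 required, 1,449,274 in favor — approved.
D: 2/3 of 2629588 = 1753058.67, rounded up to 1753059; 1,753,059 required, 1,753,709 in favor — approved.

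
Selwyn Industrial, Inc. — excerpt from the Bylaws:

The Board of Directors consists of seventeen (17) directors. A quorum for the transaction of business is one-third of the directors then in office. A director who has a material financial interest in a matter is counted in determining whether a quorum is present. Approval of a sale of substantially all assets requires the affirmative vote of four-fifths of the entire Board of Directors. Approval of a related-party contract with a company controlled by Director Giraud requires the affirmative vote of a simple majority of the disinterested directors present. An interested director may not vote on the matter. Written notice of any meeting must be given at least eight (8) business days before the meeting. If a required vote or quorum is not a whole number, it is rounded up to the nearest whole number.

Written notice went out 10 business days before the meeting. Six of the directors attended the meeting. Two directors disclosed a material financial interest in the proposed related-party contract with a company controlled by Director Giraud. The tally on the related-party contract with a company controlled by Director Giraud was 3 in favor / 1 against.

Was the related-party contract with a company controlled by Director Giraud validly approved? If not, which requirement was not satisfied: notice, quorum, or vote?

Notice: 10 business days given; 8 required (10 ≥ 8). Satisfied.
Quorum: 6 present (interested directors count toward quorum); quorum is 6. Satisfied.
Vote: the related-party contract with a company controlled by Director Giraud requires a majority of the disinterested directors present (6 − 2 = 4). A majority of 4 is 3, so 3 affirmative votes are needed; 3 voted in favor. Satisfied.

Valid — all requirements satisfied.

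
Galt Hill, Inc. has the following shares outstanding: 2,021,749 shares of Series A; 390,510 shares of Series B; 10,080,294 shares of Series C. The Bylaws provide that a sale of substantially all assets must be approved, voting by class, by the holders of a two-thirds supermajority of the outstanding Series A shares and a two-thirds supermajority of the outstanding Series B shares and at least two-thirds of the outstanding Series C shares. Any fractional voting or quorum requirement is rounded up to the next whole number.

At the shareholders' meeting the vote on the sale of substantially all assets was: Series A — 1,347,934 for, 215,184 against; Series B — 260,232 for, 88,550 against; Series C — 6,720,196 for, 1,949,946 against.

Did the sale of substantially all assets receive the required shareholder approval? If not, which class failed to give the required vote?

Series A: 2/3 of 2021749 = 1347832.67, rounded up to 1347833; 1,347,833 required, 1,347,934 in favor — approved.
Series B: 2/3 of 390510 = 260340; 260,340 required, 260,232 in favor — not approved.
Series C: 2/3 of 10080294 = 6720196; 6,720,196 required, 6,720,196 in favor — approved.

Not approved — the Series B shares did not give the required vote.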